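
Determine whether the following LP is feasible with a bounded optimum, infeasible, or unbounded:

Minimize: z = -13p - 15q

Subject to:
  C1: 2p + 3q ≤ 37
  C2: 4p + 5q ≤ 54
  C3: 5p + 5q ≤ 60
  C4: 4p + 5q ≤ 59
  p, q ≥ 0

Feasible with a bounded optimal solution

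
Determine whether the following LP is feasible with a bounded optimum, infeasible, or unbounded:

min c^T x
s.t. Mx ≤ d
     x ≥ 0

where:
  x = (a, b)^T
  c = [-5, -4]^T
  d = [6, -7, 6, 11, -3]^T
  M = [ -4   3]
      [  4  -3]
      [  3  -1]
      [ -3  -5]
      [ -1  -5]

Infeasible (no feasible solution exists)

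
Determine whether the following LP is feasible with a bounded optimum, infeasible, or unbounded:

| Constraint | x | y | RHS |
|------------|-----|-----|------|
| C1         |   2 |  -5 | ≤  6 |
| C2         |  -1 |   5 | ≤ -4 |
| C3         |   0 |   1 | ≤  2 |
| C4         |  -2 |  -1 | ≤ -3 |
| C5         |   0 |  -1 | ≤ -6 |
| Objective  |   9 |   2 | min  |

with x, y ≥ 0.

Infeasible (no feasible solution exists)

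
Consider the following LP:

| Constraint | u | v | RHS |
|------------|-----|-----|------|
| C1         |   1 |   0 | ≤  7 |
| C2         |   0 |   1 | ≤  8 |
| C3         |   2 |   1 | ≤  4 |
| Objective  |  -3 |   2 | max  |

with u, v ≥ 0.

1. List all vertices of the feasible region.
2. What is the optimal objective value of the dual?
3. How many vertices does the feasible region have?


1. (0, 0), (2, 0), (0, 4)
2. 8
3. 3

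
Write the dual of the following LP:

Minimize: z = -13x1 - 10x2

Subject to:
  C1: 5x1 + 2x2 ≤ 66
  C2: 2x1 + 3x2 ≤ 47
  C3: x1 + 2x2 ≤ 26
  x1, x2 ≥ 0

Primal min cᵀx s.t. Ax ≤ b, x ≥ 0  →  Dual max −bᵀy s.t. Aᵀy ≥ −c, y ≥ 0.

Maximize: z = -66y1 - 47y2 - 26y3

Subject to:
  5y1 + 2y2 + y3 ≥ 13
  2y1 + 3y2 + 2y3 ≥ 10
  y1, y2, y3 ≥ 0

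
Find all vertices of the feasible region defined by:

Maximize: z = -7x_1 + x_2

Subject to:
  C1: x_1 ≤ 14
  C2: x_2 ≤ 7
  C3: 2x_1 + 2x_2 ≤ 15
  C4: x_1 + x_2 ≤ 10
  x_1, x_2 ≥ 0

(0, 0), (7.5, 0), (0.5, 7), (0, 7)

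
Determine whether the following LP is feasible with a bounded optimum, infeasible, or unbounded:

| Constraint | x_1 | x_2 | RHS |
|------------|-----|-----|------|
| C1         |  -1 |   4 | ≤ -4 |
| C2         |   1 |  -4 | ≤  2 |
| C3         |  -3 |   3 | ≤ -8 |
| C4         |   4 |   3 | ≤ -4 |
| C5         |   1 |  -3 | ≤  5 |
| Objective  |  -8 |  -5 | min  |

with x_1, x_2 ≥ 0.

Infeasible (no feasible solution exists)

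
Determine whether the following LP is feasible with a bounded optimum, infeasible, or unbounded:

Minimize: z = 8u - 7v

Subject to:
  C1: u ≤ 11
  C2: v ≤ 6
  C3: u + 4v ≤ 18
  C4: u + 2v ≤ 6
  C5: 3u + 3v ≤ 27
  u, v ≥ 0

Feasible with a bounded optimal solution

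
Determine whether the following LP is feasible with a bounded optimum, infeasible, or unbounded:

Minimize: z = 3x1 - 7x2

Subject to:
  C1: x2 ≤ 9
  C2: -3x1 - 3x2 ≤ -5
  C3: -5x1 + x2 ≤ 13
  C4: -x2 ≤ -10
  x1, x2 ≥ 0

Infeasible (no feasible solution exists)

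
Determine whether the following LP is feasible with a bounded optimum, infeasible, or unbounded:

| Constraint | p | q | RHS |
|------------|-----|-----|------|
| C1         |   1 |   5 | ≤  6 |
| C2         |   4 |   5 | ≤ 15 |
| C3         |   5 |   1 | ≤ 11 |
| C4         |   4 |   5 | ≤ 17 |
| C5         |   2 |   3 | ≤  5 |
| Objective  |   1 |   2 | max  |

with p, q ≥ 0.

Feasible with a bounded optimal solution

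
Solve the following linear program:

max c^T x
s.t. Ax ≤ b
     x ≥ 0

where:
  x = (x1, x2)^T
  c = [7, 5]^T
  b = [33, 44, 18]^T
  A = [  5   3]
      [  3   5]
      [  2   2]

Evaluate the objective at each vertex of the feasible region:
  z(0, 0) = 0
  z(6.6, 0) = 46.2
  z(3, 6) = 51  ←
  z(0.5, 8.5) = 46
  z(0, 8.8) = 44
The maximum is at x1 = 3, x2 = 6.

x1 = 3, x2 = 6, z = 51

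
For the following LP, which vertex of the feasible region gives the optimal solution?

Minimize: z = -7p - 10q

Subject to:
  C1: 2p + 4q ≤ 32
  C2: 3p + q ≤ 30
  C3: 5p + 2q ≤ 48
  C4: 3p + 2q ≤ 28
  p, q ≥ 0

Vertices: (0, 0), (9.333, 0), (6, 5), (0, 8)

Evaluate the objective at each vertex of the feasible region:
  z(0, 0) = 0
  z(9.333, 0) = -65.33
  z(6, 5) = -92  ←
  z(0, 8) = -80
The minimum is at p = 6, q = 5.

(6, 5)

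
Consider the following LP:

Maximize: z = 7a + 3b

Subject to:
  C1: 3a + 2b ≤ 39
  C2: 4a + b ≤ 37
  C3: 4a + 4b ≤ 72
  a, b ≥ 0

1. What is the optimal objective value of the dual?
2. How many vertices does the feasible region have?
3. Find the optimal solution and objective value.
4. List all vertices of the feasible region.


1. 76
2. 5
3. a = 7, b = 9, z = 76
4. (0, 0), (9.25, 0), (7, 9), (3, 15), (0, 18)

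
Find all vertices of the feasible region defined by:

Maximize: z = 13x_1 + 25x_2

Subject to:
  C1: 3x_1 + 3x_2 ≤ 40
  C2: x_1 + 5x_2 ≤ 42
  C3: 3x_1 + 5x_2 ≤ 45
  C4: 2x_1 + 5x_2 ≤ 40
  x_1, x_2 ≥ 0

(0, 0), (13.33, 0), (10.83, 2.5), (5, 6), (0, 8)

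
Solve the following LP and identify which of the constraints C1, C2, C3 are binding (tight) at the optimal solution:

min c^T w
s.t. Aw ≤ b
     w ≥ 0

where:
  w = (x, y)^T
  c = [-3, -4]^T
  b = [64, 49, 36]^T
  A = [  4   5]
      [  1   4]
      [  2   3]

At x = 6, y = 8, compute slack b - a·x for each constraint:
  C1: 64 − 64 = 0  (binding)
  C2: 49 − 38 = 11  (slack)
  C3: 36 − 36 = 0  (binding)

Optimal: x = 6, y = 8
Binding: C1, C3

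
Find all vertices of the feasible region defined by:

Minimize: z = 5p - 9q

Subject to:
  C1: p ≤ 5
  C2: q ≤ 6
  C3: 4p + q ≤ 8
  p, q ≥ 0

(0, 0), (2, 0), (0.5, 6), (0, 6)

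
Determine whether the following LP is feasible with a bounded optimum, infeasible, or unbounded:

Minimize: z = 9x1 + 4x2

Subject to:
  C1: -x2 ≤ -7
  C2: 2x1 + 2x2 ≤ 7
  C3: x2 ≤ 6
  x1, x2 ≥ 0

Infeasible (no feasible solution exists)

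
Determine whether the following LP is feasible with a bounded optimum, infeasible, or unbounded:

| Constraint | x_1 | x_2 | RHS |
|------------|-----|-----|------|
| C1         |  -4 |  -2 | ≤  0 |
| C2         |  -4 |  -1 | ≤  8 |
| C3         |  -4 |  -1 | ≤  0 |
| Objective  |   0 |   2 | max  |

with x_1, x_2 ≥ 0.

Unbounded (objective can increase without bound)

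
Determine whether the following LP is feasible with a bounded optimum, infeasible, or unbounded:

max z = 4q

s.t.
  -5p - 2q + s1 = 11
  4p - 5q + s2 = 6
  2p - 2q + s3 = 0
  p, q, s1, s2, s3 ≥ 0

Unbounded (objective can increase without bound)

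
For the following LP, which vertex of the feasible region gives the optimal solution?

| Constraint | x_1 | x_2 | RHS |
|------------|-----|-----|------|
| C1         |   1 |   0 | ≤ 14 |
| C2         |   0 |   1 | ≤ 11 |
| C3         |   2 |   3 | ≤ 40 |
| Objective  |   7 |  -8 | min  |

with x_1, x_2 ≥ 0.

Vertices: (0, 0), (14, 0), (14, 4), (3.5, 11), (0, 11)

Evaluate the objective at each vertex of the feasible region:
  z(0, 0) = 0
  z(14, 0) = 98
  z(14, 4) = 66
  z(3.5, 11) = -63.5
  z(0, 11) = -88  ←
The minimum is at x_1 = 0, x_2 = 11.

(0, 11)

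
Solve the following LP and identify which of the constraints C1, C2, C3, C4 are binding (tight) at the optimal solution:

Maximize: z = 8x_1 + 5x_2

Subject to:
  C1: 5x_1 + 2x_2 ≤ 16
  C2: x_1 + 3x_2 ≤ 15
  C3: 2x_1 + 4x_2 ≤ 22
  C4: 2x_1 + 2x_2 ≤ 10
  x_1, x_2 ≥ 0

At x_1 = 2, x_2 = 3, compute slack b - a·x for each constraint:
  C1: 16 − 16 = 0  (binding)
  C2: 15 − 11 = 4  (slack)
  C3: 22 − 16 = 6  (slack)
  C4: 10 − 10 = 0  (binding)

Optimal: x_1 = 2, x_2 = 3
Binding: C1, C4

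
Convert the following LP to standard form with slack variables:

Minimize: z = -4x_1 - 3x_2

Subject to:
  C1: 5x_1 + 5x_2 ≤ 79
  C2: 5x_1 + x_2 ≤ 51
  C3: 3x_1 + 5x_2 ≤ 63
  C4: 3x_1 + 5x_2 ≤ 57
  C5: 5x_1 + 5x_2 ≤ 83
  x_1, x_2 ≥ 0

min z = -4x_1 - 3x_2

s.t.
  5x_1 + 5x_2 + s1 = 79
  5x_1 + x_2 + s2 = 51
  3x_1 + 5x_2 + s3 = 63
  3x_1 + 5x_2 + s4 = 57
  5x_1 + 5x_2 + s5 = 83
  x_1, x_2, s1, s2, s3, s4, s5 ≥ 0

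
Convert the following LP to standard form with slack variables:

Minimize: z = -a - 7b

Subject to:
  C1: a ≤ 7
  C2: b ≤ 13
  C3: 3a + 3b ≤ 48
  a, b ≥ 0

min z = -a - 7b

s.t.
  a + s1 = 7
  b + s2 = 13
  3a + 3b + s3 = 48
  a, b, s1, s2, s3 ≥ 0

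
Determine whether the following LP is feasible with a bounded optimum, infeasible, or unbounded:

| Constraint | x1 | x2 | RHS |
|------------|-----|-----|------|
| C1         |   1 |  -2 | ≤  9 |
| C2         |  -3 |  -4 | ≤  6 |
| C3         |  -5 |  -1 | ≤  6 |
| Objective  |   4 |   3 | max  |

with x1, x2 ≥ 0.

Unbounded (objective can increase without bound)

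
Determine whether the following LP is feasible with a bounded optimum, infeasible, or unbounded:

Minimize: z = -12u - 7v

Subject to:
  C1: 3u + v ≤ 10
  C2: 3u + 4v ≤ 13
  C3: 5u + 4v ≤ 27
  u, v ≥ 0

Feasible with a bounded optimal solution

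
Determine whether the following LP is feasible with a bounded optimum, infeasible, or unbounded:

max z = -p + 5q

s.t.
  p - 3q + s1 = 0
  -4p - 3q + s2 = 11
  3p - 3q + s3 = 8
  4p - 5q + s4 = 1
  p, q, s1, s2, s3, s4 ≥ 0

Unbounded (objective can increase without bound)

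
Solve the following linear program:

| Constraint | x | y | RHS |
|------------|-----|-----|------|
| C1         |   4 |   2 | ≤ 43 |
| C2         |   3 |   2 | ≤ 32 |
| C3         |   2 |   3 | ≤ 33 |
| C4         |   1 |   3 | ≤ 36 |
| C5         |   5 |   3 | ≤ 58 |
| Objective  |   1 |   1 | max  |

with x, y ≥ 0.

Evaluate the objective at each vertex of the feasible region:
  z(0, 0) = 0
  z(10.67, 0) = 10.67
  z(6, 7) = 13  ←
  z(0, 11) = 11
The maximum is at x = 6, y = 7.

x = 6, y = 7, z = 13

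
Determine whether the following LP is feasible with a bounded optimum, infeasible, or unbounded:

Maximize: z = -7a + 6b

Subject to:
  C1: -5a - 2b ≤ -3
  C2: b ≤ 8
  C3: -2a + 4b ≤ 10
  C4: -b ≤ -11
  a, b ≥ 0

Infeasible (no feasible solution exists)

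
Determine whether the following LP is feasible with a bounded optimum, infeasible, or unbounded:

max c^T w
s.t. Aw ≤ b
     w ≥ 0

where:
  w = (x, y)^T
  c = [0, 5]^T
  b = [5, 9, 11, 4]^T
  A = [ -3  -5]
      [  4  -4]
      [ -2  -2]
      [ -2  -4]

Unbounded (objective can increase without bound)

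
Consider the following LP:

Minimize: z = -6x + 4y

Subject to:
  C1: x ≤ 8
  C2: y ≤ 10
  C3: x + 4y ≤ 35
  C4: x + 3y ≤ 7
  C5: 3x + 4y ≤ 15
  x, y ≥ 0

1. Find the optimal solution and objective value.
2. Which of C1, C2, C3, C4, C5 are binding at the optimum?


1. x = 5, y = 0, z = -30
2. C5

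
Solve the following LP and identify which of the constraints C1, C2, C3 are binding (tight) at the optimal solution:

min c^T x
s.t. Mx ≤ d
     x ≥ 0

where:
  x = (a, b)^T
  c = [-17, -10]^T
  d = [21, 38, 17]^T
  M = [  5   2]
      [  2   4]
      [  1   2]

At a = 1, b = 8, compute slack b - a·x for each constraint:
  C1: 21 − 21 = 0  (binding)
  C2: 38 − 34 = 4  (slack)
  C3: 17 − 17 = 0  (binding)

Optimal: a = 1, b = 8
Binding: C1, C3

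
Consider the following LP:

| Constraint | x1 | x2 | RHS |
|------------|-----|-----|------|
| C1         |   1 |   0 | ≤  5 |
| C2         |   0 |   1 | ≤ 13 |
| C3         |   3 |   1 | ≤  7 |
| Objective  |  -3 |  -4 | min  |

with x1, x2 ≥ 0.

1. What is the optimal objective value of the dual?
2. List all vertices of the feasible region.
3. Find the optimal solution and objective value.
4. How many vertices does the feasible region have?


1. -28
2. (0, 0), (2.333, 0), (0, 7)
3. x1 = 0, x2 = 7, z = -28
4. 3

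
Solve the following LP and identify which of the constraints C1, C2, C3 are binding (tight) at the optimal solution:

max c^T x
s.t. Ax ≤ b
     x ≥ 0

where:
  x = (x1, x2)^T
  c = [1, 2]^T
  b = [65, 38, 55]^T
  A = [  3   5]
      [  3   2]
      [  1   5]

At x1 = 5, x2 = 10, compute slack b - a·x for each constraint:
  C1: 65 − 65 = 0  (binding)
  C2: 38 − 35 = 3  (slack)
  C3: 55 − 55 = 0  (binding)

Optimal: x1 = 5, x2 = 10
Binding: C1, C3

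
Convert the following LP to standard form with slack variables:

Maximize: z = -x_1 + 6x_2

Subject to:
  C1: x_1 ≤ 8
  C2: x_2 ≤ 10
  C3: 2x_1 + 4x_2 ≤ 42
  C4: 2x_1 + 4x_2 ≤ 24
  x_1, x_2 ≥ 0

max z = -x_1 + 6x_2

s.t.
  x_1 + s1 = 8
  x_2 + s2 = 10
  2x_1 + 4x_2 + s3 = 42
  2x_1 + 4x_2 + s4 = 24
  x_1, x_2, s1, s2, s3, s4 ≥ 0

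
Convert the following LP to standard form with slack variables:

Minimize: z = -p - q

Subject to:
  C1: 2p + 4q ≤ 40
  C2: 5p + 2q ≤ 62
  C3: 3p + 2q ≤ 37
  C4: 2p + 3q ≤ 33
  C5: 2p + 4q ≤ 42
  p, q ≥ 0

min z = -p - q

s.t.
  2p + 4q + s1 = 40
  5p + 2q + s2 = 62
  3p + 2q + s3 = 37
  2p + 3q + s4 = 33
  2p + 4q + s5 = 42
  p, q, s1, s2, s3, s4, s5 ≥ 0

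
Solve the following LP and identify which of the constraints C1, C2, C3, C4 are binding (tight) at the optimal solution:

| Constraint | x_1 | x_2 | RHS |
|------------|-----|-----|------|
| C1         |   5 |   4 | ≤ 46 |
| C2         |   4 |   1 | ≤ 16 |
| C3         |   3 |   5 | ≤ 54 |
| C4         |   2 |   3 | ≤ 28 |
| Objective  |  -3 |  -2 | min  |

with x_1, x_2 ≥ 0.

At x_1 = 2, x_2 = 8, compute slack b - a·x for each constraint:
  C1: 46 − 42 = 4  (slack)
  C2: 16 − 16 = 0  (binding)
  C3: 54 − 46 = 8  (slack)
  C4: 28 − 28 = 0  (binding)

Optimal: x_1 = 2, x_2 = 8
Binding: C2, C4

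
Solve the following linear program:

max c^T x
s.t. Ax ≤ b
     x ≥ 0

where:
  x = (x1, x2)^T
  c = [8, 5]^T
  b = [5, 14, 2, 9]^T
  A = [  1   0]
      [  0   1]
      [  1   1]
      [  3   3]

Evaluate the objective at each vertex of the feasible region:
  z(0, 0) = 0
  z(2, 0) = 16  ←
  z(0, 2) = 10
The maximum is at x1 = 2, x2 = 0.

x1 = 2, x2 = 0, z = 16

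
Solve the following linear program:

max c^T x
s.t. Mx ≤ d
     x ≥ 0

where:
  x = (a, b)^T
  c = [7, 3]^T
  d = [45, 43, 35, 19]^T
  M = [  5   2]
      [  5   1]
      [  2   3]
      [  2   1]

Evaluate the objective at each vertex of the feasible region:
  z(0, 0) = 0
  z(8.6, 0) = 60.2
  z(8.2, 2) = 63.4
  z(7, 5) = 64  ←
  z(5.5, 8) = 62.5
  z(0, 11.67) = 35
The maximum is at a = 7, b = 5.

a = 7, b = 5, z = 64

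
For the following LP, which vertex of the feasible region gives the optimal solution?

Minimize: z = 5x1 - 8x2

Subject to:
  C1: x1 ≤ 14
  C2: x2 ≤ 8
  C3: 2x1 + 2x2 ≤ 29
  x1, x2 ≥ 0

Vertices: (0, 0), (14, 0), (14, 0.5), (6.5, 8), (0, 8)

Evaluate the objective at each vertex of the feasible region:
  z(0, 0) = 0
  z(14, 0) = 70
  z(14, 0.5) = 66
  z(6.5, 8) = -31.5
  z(0, 8) = -64  ←
The minimum is at x1 = 0, x2 = 8.

(0, 8)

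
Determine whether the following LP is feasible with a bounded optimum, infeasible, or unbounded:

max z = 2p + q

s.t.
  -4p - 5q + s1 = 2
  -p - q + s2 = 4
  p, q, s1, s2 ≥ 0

Unbounded (objective can increase without bound)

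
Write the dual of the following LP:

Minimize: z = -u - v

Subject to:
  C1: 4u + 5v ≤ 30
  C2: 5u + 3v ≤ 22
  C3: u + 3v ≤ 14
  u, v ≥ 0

Primal min cᵀx s.t. Ax ≤ b, x ≥ 0  →  Dual max −bᵀy s.t. Aᵀy ≥ −c, y ≥ 0.

Maximize: z = -30y1 - 22y2 - 14y3

Subject to:
  4y1 + 5y2 + y3 ≥ 1
  5y1 + 3y2 + 3y3 ≥ 1
  y1, y2, y3 ≥ 0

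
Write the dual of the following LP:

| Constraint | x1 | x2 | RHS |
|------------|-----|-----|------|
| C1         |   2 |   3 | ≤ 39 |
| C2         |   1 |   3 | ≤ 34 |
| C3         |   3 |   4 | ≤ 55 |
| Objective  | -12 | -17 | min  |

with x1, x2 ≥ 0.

Primal min cᵀx s.t. Ax ≤ b, x ≥ 0  →  Dual max −bᵀy s.t. Aᵀy ≥ −c, y ≥ 0.

Maximize: z = -39y1 - 34y2 - 55y3

Subject to:
  2y1 + y2 + 3y3 ≥ 12
  3y1 + 3y2 + 4y3 ≥ 17
  y1, y2, y3 ≥ 0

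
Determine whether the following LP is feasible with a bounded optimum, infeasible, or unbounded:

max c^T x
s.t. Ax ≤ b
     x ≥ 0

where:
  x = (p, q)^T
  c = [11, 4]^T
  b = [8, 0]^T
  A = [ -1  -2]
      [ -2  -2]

Unbounded (objective can increase without bound)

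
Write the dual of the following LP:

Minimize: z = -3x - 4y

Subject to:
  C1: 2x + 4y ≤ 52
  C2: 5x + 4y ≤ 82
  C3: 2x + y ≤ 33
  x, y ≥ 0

Primal min cᵀx s.t. Ax ≤ b, x ≥ 0  →  Dual max −bᵀy s.t. Aᵀy ≥ −c, y ≥ 0.

Maximize: z = -52y1 - 82y2 - 33y3

Subject to:
  2y1 + 5y2 + 2y3 ≥ 3
  4y1 + 4y2 + y3 ≥ 4
  y1, y2, y3 ≥ 0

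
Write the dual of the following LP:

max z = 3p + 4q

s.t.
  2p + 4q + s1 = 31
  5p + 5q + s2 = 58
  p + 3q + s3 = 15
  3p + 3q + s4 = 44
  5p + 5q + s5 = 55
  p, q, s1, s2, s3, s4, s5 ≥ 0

Primal max cᵀx s.t. Ax ≤ b, x ≥ 0  →  Dual min bᵀy s.t. Aᵀy ≥ c, y ≥ 0.

Minimize: z = 31y1 + 58y2 + 15y3 + 44y4 + 55y5

Subject to:
  2y1 + 5y2 + y3 + 3y4 + 5y5 ≥ 3
  4y1 + 5y2 + 3y3 + 3y4 + 5y5 ≥ 4
  y1, y2, y3, y4, y5 ≥ 0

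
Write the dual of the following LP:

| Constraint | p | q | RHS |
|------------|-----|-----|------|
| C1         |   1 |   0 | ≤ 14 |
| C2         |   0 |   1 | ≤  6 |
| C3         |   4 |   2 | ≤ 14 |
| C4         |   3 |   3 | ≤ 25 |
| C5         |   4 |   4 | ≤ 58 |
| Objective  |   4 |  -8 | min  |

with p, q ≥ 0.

Primal min cᵀx s.t. Ax ≤ b, x ≥ 0  →  Dual max −bᵀy s.t. Aᵀy ≥ −c, y ≥ 0.

Maximize: z = -14y1 - 6y2 - 14y3 - 25y4 - 58y5

Subject to:
  y1 + 4y3 + 3y4 + 4y5 ≥ -4
  y2 + 2y3 + 3y4 + 4y5 ≥ 8
  y1, y2, y3, y4, y5 ≥ 0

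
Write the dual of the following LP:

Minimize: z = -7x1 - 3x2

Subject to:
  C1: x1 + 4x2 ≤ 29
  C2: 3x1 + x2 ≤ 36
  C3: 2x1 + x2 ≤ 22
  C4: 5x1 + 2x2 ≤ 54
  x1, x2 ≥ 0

Primal min cᵀx s.t. Ax ≤ b, x ≥ 0  →  Dual max −bᵀy s.t. Aᵀy ≥ −c, y ≥ 0.

Maximize: z = -29y1 - 36y2 - 22y3 - 54y4

Subject to:
  y1 + 3y2 + 2y3 + 5y4 ≥ 7
  4y1 + y2 + y3 + 2y4 ≥ 3
  y1, y2, y3, y4 ≥ 0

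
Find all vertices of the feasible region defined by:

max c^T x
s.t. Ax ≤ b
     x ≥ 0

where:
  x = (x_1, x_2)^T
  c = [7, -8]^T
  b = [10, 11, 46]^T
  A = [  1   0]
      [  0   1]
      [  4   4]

(0, 0), (10, 0), (10, 1.5), (0.5, 11), (0, 11)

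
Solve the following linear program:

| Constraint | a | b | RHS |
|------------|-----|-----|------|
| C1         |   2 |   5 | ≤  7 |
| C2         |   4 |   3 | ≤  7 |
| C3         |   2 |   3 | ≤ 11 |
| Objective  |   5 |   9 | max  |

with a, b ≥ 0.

Evaluate the objective at each vertex of the feasible region:
  z(0, 0) = 0
  z(1.75, 0) = 8.75
  z(1, 1) = 14  ←
  z(0, 1.4) = 12.6
The maximum is at a = 1, b = 1.

a = 1, b = 1, z = 14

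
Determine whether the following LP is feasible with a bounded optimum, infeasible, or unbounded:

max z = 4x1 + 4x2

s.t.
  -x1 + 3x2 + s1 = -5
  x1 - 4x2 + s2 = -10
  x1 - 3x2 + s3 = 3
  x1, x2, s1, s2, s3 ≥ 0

Infeasible (no feasible solution exists)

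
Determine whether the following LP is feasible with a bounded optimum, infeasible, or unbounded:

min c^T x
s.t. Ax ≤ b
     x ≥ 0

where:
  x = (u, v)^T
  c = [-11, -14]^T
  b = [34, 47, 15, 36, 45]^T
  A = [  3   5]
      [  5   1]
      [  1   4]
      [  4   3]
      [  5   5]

Feasible with a bounded optimal solution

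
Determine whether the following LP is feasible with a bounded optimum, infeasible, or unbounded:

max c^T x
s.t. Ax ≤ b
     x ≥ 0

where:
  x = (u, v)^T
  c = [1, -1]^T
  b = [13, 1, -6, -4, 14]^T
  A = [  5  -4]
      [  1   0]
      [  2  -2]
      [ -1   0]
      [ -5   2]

Infeasible (no feasible solution exists)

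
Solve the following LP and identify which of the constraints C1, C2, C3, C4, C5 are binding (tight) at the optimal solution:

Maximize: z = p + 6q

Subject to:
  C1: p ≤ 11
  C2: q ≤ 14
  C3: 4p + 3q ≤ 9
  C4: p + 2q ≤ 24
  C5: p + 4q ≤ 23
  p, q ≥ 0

At p = 0, q = 3, compute slack b - a·x for each constraint:
  C1: 11 − 0 = 11  (slack)
  C2: 14 − 3 = 11  (slack)
  C3: 9 − 9 = 0  (binding)
  C4: 24 − 6 = 18  (slack)
  C5: 23 − 12 = 11  (slack)

Optimal: p = 0, q = 3
Binding: C3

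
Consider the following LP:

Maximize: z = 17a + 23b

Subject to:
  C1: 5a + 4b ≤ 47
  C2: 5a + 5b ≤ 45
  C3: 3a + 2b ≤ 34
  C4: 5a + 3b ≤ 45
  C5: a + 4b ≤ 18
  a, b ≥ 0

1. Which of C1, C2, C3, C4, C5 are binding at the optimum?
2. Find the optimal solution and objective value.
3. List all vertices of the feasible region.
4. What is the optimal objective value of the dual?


1. C2, C5
2. a = 6, b = 3, z = 171
3. (0, 0), (9, 0), (6, 3), (0, 4.5)
4. 171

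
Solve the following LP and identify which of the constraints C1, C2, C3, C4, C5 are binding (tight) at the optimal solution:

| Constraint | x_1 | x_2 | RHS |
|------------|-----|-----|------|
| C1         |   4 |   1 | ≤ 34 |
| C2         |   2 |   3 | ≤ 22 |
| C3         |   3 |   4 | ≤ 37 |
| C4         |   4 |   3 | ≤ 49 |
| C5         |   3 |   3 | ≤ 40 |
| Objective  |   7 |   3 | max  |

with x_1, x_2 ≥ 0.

At x_1 = 8, x_2 = 2, compute slack b - a·x for each constraint:
  C1: 34 − 34 = 0  (binding)
  C2: 22 − 22 = 0  (binding)
  C3: 37 − 32 = 5  (slack)
  C4: 49 − 38 = 11  (slack)
  C5: 40 − 30 = 10  (slack)

Optimal: x_1 = 8, x_2 = 2
Binding: C1, C2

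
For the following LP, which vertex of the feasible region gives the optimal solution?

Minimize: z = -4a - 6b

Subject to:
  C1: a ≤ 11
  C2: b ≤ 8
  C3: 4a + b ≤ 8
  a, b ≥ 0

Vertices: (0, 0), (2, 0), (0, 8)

Evaluate the objective at each vertex of the feasible region:
  z(0, 0) = 0
  z(2, 0) = -8
  z(0, 8) = -48  ←
The minimum is at a = 0, b = 8.

(0, 8)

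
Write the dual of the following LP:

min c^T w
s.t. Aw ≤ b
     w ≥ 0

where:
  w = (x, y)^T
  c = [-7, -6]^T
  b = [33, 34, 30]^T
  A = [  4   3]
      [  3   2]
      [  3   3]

Primal min cᵀx s.t. Ax ≤ b, x ≥ 0  →  Dual max −bᵀy s.t. Aᵀy ≥ −c, y ≥ 0.

Maximize: z = -33y1 - 34y2 - 30y3

Subject to:
  4y1 + 3y2 + 3y3 ≥ 7
  3y1 + 2y2 + 3y3 ≥ 6
  y1, y2, y3 ≥ 0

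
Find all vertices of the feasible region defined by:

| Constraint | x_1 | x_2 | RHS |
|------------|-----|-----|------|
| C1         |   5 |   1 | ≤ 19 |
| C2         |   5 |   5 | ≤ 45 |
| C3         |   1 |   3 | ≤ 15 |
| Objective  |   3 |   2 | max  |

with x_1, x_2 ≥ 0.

(0, 0), (3.8, 0), (3, 4), (0, 5)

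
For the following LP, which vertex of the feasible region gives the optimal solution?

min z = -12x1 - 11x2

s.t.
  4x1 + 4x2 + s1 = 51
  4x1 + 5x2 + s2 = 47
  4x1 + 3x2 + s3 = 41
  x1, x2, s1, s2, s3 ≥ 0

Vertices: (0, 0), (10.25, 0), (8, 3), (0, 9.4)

Evaluate the objective at each vertex of the feasible region:
  z(0, 0) = 0
  z(10.25, 0) = -123
  z(8, 3) = -129  ←
  z(0, 9.4) = -103.4
The minimum is at x1 = 8, x2 = 3.

(8, 3)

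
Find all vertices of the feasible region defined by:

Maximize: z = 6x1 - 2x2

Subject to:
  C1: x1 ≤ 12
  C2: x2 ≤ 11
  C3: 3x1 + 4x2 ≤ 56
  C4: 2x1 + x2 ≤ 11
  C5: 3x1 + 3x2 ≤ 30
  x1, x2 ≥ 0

(0, 0), (5.5, 0), (1, 9), (0, 10)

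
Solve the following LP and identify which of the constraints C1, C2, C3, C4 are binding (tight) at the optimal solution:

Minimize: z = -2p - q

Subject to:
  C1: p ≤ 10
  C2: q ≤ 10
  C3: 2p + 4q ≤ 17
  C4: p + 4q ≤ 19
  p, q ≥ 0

At p = 8.5, q = 0, compute slack b - a·x for each constraint:
  C1: 10 − 8.5 = 1.5  (slack)
  C2: 10 − 0 = 10  (slack)
  C3: 17 − 17 = 0  (binding)
  C4: 19 − 8.5 = 10.5  (slack)

Optimal: p = 8.5, q = 0
Binding: C3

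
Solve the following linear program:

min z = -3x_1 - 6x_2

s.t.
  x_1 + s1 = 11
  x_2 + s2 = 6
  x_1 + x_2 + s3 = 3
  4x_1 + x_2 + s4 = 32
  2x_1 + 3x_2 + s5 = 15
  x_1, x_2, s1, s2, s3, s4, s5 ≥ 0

Evaluate the objective at each vertex of the feasible region:
  z(0, 0) = 0
  z(3, 0) = -9
  z(0, 3) = -18  ←
The minimum is at x_1 = 0, x_2 = 3.

x_1 = 0, x_2 = 3, z = -18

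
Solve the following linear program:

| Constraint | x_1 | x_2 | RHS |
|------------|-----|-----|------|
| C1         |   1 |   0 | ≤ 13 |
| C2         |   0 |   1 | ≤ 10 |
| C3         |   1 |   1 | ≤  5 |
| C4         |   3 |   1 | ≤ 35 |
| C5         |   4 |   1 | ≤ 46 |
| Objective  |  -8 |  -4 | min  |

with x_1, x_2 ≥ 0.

Evaluate the objective at each vertex of the feasible region:
  z(0, 0) = 0
  z(5, 0) = -40  ←
  z(0, 5) = -20
The minimum is at x_1 = 5, x_2 = 0.

x_1 = 5, x_2 = 0, z = -40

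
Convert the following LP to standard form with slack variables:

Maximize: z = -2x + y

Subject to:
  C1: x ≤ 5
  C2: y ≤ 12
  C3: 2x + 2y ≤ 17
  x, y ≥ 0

max z = -2x + y

s.t.
  x + s1 = 5
  y + s2 = 12
  2x + 2y + s3 = 17
  x, y, s1, s2, s3 ≥ 0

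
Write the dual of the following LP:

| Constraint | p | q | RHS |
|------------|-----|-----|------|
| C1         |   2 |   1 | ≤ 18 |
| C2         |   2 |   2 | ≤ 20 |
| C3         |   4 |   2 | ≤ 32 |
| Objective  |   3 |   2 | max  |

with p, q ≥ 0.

Primal max cᵀx s.t. Ax ≤ b, x ≥ 0  →  Dual min bᵀy s.t. Aᵀy ≥ c, y ≥ 0.

Minimize: z = 18y1 + 20y2 + 32y3

Subject to:
  2y1 + 2y2 + 4y3 ≥ 3
  y1 + 2y2 + 2y3 ≥ 2
  y1, y2, y3 ≥ 0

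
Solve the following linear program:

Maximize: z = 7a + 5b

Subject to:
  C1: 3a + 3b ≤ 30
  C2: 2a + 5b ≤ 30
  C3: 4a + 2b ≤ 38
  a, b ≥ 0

Evaluate the objective at each vertex of the feasible region:
  z(0, 0) = 0
  z(9.5, 0) = 66.5
  z(9, 1) = 68  ←
  z(6.667, 3.333) = 63.33
  z(0, 6) = 30
The maximum is at a = 9, b = 1.

a = 9, b = 1, z = 68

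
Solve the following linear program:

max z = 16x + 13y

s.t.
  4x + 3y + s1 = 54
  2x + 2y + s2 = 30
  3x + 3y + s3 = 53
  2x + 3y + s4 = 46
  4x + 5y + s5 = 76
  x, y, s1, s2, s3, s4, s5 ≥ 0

Evaluate the objective at each vertex of the feasible region:
  z(0, 0) = 0
  z(13.5, 0) = 216
  z(9, 6) = 222  ←
  z(0, 15) = 195
The maximum is at x = 9, y = 6.

x = 9, y = 6, z = 222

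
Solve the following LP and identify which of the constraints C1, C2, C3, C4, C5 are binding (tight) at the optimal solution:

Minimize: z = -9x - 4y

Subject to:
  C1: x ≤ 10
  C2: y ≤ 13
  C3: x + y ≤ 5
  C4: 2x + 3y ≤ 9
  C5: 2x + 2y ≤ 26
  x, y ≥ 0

At x = 4.5, y = 0, compute slack b - a·x for each constraint:
  C1: 10 − 4.5 = 5.5  (slack)
  C2: 13 − 0 = 13  (slack)
  C3: 5 − 4.5 = 0.5  (slack)
  C4: 9 − 9 = 0  (binding)
  C5: 26 − 9 = 17  (slack)

Optimal: x = 4.5, y = 0
Binding: C4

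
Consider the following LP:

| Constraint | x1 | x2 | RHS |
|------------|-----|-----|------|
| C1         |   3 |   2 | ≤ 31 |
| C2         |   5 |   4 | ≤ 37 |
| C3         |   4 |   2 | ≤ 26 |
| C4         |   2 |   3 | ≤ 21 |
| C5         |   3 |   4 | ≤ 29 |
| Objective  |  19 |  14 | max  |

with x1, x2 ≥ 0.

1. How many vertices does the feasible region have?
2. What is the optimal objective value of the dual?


1. 6
2. 137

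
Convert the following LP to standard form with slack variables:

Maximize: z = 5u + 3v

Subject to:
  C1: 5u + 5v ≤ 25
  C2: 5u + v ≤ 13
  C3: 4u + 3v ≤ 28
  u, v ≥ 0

max z = 5u + 3v

s.t.
  5u + 5v + s1 = 25
  5u + v + s2 = 13
  4u + 3v + s3 = 28
  u, v, s1, s2, s3 ≥ 0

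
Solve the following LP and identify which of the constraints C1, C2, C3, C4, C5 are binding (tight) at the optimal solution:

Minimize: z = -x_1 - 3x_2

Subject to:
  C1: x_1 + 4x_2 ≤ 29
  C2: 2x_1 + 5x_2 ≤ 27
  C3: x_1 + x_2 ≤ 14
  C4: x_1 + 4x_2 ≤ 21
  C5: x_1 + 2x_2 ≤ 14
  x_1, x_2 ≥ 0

At x_1 = 1, x_2 = 5, compute slack b - a·x for each constraint:
  C1: 29 − 21 = 8  (slack)
  C2: 27 − 27 = 0  (binding)
  C3: 14 − 6 = 8  (slack)
  C4: 21 − 21 = 0  (binding)
  C5: 14 − 11 = 3  (slack)

Optimal: x_1 = 1, x_2 = 5
Binding: C2, C4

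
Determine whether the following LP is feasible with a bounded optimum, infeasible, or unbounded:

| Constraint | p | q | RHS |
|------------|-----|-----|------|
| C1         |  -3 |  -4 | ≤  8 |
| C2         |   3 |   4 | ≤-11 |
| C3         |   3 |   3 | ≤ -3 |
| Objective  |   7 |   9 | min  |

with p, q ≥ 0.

Infeasible (no feasible solution exists)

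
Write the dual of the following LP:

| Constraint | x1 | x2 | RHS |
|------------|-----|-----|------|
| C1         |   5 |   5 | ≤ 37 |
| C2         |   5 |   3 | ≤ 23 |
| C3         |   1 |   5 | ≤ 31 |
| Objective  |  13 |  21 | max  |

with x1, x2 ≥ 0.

Primal max cᵀx s.t. Ax ≤ b, x ≥ 0  →  Dual min bᵀy s.t. Aᵀy ≥ c, y ≥ 0.

Minimize: z = 37y1 + 23y2 + 31y3

Subject to:
  5y1 + 5y2 + y3 ≥ 13
  5y1 + 3y2 + 5y3 ≥ 21
  y1, y2, y3 ≥ 0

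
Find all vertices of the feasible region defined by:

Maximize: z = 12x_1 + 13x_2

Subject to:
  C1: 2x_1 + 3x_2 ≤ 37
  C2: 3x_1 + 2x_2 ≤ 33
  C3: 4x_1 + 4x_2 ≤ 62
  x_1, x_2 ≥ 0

(0, 0), (11, 0), (5, 9), (0, 12.33)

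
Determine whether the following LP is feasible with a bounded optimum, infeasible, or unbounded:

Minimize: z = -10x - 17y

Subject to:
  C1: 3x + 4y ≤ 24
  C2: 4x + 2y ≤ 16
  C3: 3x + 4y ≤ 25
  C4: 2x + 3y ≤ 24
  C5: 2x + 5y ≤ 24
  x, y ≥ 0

Feasible with a bounded optimal solution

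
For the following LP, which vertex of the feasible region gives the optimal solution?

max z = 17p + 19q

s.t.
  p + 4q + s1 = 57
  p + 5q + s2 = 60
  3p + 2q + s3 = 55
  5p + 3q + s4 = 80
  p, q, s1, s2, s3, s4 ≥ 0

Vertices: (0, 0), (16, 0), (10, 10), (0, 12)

Evaluate the objective at each vertex of the feasible region:
  z(0, 0) = 0
  z(16, 0) = 272
  z(10, 10) = 360  ←
  z(0, 12) = 228
The maximum is at p = 10, q = 10.

(10, 10)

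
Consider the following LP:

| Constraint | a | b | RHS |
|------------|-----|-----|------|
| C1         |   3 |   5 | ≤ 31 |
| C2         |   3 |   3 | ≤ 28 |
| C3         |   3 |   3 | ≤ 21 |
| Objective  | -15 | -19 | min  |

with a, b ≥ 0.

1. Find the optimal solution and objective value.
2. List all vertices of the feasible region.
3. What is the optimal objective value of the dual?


1. a = 2, b = 5, z = -125
2. (0, 0), (7, 0), (2, 5), (0, 6.2)
3. -125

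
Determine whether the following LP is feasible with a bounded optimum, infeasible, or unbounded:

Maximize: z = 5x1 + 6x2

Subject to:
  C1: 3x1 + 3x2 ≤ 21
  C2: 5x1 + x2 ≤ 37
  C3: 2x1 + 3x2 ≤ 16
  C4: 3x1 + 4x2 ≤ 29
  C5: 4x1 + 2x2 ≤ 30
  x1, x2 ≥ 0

Feasible with a bounded optimal solution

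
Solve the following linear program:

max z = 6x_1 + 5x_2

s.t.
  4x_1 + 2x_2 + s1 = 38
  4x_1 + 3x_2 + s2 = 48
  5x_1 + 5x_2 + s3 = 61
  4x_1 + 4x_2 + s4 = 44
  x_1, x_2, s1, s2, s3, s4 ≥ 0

Evaluate the objective at each vertex of the feasible region:
  z(0, 0) = 0
  z(9.5, 0) = 57
  z(8, 3) = 63  ←
  z(0, 11) = 55
The maximum is at x_1 = 8, x_2 = 3.

x_1 = 8, x_2 = 3, z = 63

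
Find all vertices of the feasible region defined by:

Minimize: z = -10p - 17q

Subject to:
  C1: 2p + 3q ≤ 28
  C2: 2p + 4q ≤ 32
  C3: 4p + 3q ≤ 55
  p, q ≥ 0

(0, 0), (13.75, 0), (13.5, 0.3333), (8, 4), (0, 8)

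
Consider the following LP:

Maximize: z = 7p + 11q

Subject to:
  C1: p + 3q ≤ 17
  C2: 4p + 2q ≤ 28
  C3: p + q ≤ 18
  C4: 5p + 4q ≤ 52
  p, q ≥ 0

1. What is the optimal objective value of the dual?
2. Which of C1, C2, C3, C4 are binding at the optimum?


1. 79
2. C1, C2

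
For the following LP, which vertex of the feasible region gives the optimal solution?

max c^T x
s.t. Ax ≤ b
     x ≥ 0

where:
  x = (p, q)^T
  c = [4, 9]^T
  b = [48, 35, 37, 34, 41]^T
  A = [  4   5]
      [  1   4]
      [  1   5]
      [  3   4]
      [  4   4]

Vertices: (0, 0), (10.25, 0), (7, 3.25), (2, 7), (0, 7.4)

Evaluate the objective at each vertex of the feasible region:
  z(0, 0) = 0
  z(10.25, 0) = 41
  z(7, 3.25) = 57.25
  z(2, 7) = 71  ←
  z(0, 7.4) = 66.6
The maximum is at p = 2, q = 7.

(2, 7)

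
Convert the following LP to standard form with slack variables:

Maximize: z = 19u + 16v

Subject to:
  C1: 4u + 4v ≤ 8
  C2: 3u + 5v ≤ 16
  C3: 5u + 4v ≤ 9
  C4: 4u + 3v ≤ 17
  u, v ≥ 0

max z = 19u + 16v

s.t.
  4u + 4v + s1 = 8
  3u + 5v + s2 = 16
  5u + 4v + s3 = 9
  4u + 3v + s4 = 17
  u, v, s1, s2, s3, s4 ≥ 0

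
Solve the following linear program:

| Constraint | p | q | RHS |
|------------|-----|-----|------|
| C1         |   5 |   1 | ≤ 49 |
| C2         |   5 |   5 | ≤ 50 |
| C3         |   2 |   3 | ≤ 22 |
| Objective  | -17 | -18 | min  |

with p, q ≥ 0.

Evaluate the objective at each vertex of the feasible region:
  z(0, 0) = 0
  z(9.8, 0) = -166.6
  z(9.75, 0.25) = -170.2
  z(8, 2) = -172  ←
  z(0, 7.333) = -132
The minimum is at p = 8, q = 2.

p = 8, q = 2, z = -172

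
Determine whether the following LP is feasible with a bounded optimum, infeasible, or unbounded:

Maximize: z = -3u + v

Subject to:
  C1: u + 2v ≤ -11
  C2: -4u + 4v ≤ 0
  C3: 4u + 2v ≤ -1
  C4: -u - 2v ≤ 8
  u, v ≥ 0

Infeasible (no feasible solution exists)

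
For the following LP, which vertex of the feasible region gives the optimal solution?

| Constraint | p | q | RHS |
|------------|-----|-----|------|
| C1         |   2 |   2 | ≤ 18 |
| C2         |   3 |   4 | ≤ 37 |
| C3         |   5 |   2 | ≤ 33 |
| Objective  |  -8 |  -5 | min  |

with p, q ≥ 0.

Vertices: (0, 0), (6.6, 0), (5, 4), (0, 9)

Evaluate the objective at each vertex of the feasible region:
  z(0, 0) = 0
  z(6.6, 0) = -52.8
  z(5, 4) = -60  ←
  z(0, 9) = -45
The minimum is at p = 5, q = 4.

(5, 4)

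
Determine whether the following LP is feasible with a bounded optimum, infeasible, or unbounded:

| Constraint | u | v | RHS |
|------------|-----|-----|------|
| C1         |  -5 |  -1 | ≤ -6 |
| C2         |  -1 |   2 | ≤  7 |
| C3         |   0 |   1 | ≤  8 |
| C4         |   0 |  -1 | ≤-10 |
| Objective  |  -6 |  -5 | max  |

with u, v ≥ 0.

Infeasible (no feasible solution exists)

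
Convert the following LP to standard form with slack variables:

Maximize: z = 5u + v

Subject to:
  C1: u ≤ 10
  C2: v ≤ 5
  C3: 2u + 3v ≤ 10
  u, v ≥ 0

max z = 5u + v

s.t.
  u + s1 = 10
  v + s2 = 5
  2u + 3v + s3 = 10
  u, v, s1, s2, s3 ≥ 0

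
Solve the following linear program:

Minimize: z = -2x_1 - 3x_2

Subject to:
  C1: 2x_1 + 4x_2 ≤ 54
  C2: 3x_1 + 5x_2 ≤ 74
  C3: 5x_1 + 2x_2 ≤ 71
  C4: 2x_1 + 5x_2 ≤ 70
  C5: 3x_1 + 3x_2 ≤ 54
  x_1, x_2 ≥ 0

Evaluate the objective at each vertex of the feasible region:
  z(0, 0) = 0
  z(14.2, 0) = -28.4
  z(11.67, 6.333) = -42.33
  z(9, 9) = -45  ←
  z(0, 13.5) = -40.5
The minimum is at x_1 = 9, x_2 = 9.

x_1 = 9, x_2 = 9, z = -45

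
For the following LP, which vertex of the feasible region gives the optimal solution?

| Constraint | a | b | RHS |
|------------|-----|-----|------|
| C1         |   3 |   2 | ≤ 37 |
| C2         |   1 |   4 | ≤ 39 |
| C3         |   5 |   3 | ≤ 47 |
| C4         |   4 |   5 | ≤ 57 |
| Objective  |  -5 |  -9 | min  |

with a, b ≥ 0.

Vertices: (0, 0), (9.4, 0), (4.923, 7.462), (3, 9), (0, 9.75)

Evaluate the objective at each vertex of the feasible region:
  z(0, 0) = 0
  z(9.4, 0) = -47
  z(4.923, 7.462) = -91.77
  z(3, 9) = -96  ←
  z(0, 9.75) = -87.75
The minimum is at a = 3, b = 9.

(3, 9)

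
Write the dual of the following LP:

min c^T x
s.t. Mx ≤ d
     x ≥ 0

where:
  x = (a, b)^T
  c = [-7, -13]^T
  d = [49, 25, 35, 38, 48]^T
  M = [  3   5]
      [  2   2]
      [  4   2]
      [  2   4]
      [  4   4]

Primal min cᵀx s.t. Ax ≤ b, x ≥ 0  →  Dual max −bᵀy s.t. Aᵀy ≥ −c, y ≥ 0.

Maximize: z = -49y1 - 25y2 - 35y3 - 38y4 - 48y5

Subject to:
  3y1 + 2y2 + 4y3 + 2y4 + 4y5 ≥ 7
  5y1 + 2y2 + 2y3 + 4y4 + 4y5 ≥ 13
  y1, y2, y3, y4, y5 ≥ 0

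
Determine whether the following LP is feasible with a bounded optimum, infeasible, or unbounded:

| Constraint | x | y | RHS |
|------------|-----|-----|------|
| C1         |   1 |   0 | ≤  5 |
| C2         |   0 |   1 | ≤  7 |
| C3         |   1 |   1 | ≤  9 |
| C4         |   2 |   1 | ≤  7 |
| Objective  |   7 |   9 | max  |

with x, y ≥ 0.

Feasible with a bounded optimal solution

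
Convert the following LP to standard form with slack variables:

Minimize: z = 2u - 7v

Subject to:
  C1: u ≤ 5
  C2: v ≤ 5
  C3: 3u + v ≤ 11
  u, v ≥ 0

min z = 2u - 7v

s.t.
  u + s1 = 5
  v + s2 = 5
  3u + v + s3 = 11
  u, v, s1, s2, s3 ≥ 0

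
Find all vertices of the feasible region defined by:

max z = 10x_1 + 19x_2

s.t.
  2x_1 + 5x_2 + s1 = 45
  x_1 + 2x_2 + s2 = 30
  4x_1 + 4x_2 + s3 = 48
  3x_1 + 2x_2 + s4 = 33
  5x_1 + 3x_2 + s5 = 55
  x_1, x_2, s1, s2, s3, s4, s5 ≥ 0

(0, 0), (11, 0), (9, 3), (5, 7), (0, 9)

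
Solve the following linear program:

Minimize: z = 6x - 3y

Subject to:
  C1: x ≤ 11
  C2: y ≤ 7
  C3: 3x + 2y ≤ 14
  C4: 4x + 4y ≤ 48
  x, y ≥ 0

Evaluate the objective at each vertex of the feasible region:
  z(0, 0) = 0
  z(4.667, 0) = 28
  z(0, 7) = -21  ←
The minimum is at x = 0, y = 7.

x = 0, y = 7, z = -21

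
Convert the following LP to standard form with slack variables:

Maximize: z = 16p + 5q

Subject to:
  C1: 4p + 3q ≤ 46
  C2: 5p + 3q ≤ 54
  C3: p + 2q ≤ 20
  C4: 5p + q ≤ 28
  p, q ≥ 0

max z = 16p + 5q

s.t.
  4p + 3q + s1 = 46
  5p + 3q + s2 = 54
  p + 2q + s3 = 20
  5p + q + s4 = 28
  p, q, s1, s2, s3, s4 ≥ 0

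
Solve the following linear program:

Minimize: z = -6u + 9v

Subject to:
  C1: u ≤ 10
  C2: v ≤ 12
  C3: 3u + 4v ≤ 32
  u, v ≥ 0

Evaluate the objective at each vertex of the feasible region:
  z(0, 0) = 0
  z(10, 0) = -60  ←
  z(10, 0.5) = -55.5
  z(0, 8) = 72
The minimum is at u = 10, v = 0.

u = 10, v = 0, z = -60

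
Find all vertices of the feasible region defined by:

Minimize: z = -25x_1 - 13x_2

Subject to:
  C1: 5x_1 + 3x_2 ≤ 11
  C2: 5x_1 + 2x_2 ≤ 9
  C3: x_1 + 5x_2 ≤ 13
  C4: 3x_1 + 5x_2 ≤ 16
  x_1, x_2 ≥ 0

(0, 0), (1.8, 0), (1, 2), (0.7273, 2.455), (0, 2.6)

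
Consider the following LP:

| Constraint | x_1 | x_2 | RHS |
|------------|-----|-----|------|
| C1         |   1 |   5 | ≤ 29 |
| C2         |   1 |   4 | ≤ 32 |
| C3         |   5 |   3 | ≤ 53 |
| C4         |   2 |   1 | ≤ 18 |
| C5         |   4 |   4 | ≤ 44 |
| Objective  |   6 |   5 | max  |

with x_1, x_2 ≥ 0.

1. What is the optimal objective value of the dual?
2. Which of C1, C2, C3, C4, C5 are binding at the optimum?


1. 62
2. C4, C5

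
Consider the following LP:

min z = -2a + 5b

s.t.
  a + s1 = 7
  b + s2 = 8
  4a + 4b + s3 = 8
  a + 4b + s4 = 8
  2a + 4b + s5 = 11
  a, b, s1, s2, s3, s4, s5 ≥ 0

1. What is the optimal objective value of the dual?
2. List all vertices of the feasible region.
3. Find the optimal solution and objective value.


1. -4
2. (0, 0), (2, 0), (0, 2)
3. a = 2, b = 0, z = -4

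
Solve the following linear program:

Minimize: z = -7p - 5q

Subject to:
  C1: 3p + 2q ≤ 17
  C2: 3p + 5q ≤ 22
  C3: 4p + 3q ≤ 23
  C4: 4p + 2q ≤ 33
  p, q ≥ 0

Evaluate the objective at each vertex of the feasible region:
  z(0, 0) = 0
  z(5.667, 0) = -39.67
  z(5, 1) = -40  ←
  z(4.455, 1.727) = -39.82
  z(0, 4.4) = -22
The minimum is at p = 5, q = 1.

p = 5, q = 1, z = -40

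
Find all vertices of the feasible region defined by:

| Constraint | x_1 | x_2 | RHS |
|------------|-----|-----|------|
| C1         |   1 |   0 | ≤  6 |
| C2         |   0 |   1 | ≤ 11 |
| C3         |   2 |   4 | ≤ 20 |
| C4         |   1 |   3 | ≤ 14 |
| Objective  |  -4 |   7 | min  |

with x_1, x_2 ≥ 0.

(0, 0), (6, 0), (6, 2), (2, 4), (0, 4.667)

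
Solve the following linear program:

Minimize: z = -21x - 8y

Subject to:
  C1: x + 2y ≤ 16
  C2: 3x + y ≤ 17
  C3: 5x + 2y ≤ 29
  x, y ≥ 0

Evaluate the objective at each vertex of the feasible region:
  z(0, 0) = 0
  z(5.667, 0) = -119
  z(5, 2) = -121  ←
  z(3.25, 6.375) = -119.2
  z(0, 8) = -64
The minimum is at x = 5, y = 2.

x = 5, y = 2, z = -121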